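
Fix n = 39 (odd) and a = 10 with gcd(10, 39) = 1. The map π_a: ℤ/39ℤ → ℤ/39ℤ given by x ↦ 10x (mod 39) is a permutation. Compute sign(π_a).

+1

Trace 1: π^k(1) = [1, 10, 22, 25, 16, 4] for k=0..5.
Cycle type of π: 6×6 + 1×3; total 9 cycles.
sign(π) = (−1)^{n − #cycles} = (−1)^{39−9} = (−1)^30 = +1.
Via Zolotarev, sign(π_{10}) = (10|39) = +1.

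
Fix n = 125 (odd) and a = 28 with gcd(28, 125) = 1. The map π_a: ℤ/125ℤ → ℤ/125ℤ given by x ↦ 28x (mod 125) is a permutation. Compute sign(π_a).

-1

Orbit of 74 under x↦28x: [74, 72, 16, 73, 44, 107, 121]… (length divides ord_125(28)).
Decompose π into cycles: lengths [100, 20, 4, 1] (4 cycles, including the fixed point 0).
Σ(ℓ_i−1) = 125−4 = 121; sign = (−1)^121 = -1.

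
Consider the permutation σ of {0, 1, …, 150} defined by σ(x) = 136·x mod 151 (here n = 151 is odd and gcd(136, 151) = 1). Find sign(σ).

Orbit of 139 under x↦136x: [139, 29, 18, 32, 124, 103, 116]… (length divides ord_151(136)).
Decompose π into cycles: lengths [75, 75, 1] (3 cycles, including the fixed point 0).
151 − 3 = 148 transpositions; sign(π) = (−1)^148 = +1.
The Jacobi symbol (136|151) = +1 (Zolotarev) agrees.

+1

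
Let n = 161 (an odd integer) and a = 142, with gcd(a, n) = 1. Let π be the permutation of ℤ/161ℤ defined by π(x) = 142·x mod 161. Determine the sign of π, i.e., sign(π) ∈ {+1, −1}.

Orbit of 95 under x↦142x: [95, 127, 2, 123, 78, 128, 144]… (length divides ord_161(142)).
π_142 has 9 disjoint cycles with lengths [33, 33, 33, 33, 11, 11, 3, 3, 1] on {0,…,160}.
9 cycles on 161: each ℓ→(−1)^(ℓ−1), product (−1)^152 = +1.
Zolotarev: (142|161) = +1, matching the cycle-count sign.

+1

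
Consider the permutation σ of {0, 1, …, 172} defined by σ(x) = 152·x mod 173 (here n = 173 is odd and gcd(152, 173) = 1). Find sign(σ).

+1

Trace 52: π^k(52) = [52, 119, 96, 60, 124, 164, 16] for k=0..6.
Decompose π into cycles: lengths [43, 43, 43, 43, 1] (5 cycles, including the fixed point 0).
5 cycles on 173: each ℓ→(−1)^(ℓ−1), product (−1)^168 = +1.
The Jacobi symbol (152|173) = +1 (Zolotarev) agrees.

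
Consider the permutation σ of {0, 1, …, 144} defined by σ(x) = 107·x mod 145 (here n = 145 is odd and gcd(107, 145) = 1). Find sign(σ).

-1

Start at x=81: 81 → 112 → 94 → 53 → 16 → 117 → 49 → … (one orbit).
π_107 has 10 disjoint cycles with lengths [28, 28, 28, 28, 7, 7, 7, 7, 4, 1] on {0,…,144}.
Σ(ℓ_i−1) = 145−10 = 135; sign = (−1)^135 = -1.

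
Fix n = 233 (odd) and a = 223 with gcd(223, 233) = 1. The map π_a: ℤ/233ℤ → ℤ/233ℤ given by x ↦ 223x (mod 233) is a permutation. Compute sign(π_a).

-1

Start at x=3: 3 → 203 → 67 → 29 → 176 → 104 → 125 → … (one orbit).
2 cycles of lengths [232, 1].
Σ(ℓ_i−1) = 233−2 = 231; sign = (−1)^231 = -1.
Check: (223/233) = -1 by Zolotarev.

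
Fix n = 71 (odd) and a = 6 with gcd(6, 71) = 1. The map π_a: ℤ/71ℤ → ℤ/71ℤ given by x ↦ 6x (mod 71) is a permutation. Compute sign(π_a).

+1

Orbit of 5 under x↦6x: [5, 30, 38, 15, 19, 43, 45]… (length divides ord_71(6)).
Decompose π into cycles: lengths [35, 35, 1] (3 cycles, including the fixed point 0).
With 3 cycles on 71 points, sign = (−1)^{71−3} = +1.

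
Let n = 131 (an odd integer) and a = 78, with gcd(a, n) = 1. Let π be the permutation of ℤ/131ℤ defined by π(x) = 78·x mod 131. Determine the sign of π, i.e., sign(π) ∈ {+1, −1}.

Orbit of 73 under x↦78x: [73, 61, 42, 1, 78, 58, 70]… (length divides ord_131(78)).
π_78 has 14 disjoint cycles with lengths [10, 10, 10, 10, 10, 10, 10, 10, 10, 10, 10, 10, 10, 1] on {0,…,130}.
n − c = 131 − 14 = 117; sign = (−1)^117 = -1.
The Jacobi symbol (78|131) = -1 (Zolotarev) agrees.

-1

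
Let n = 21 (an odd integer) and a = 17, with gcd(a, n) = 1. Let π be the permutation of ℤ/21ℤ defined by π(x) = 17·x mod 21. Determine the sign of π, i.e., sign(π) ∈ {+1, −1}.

Orbit of 17 under x↦17x: [17, 16, 20, 4, 5, 1]… (length divides ord_21(17)).
Cycle lengths of π_17 on ℤ/21ℤ: [6, 6, 6, 2, 1]; 5 cycles in total.
sign(π) = (−1)^{n − #cycles} = (−1)^{21−5} = (−1)^16 = +1.
The Jacobi symbol (17|21) = +1 (Zolotarev) agrees.

+1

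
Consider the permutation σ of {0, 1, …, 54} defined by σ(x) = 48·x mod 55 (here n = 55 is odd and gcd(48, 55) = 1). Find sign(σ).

-1

Orbit of 3 under x↦48x: [3, 34, 37, 16, 53, 14, 12]… (length divides ord_55(48)).
Cycle lengths of π_48 on ℤ/55ℤ: [20, 20, 5, 5, 4, 1]; 6 cycles in total.
55 − 6 = 49 transpositions; sign(π) = (−1)^49 = -1.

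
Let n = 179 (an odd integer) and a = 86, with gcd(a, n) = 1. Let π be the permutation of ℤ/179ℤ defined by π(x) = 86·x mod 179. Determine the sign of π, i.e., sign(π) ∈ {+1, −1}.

Trace 44: π^k(44) = [44, 25, 2, 172, 114, 138, 54] for k=0..6.
The orbit structure of x ↦ 86x mod 179: 2 orbits of sizes [178, 1].
Σ(ℓ_i−1) = 179−2 = 177; sign = (−1)^177 = -1.

-1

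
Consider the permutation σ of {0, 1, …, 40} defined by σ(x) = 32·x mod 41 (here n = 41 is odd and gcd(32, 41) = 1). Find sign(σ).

+1

Trace 32: π^k(32) = [32, 40, 9, 1] for k=0..3.
Decompose π into cycles: lengths [4, 4, 4, 4, 4, 4, 4, 4, 4, 4, 1] (11 cycles, including the fixed point 0).
41 − 11 = 30 transpositions; sign(π) = (−1)^30 = +1.
Via Zolotarev, sign(π_{32}) = (32|41) = +1.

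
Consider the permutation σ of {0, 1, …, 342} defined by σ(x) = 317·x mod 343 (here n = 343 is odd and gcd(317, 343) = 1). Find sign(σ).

+1

Orbit of 324 under x↦317x: [324, 151, 190, 205, 158, 8, 135]… (length divides ord_343(317)).
Cycle lengths of π_317 on ℤ/343ℤ: [147, 147, 21, 21, 3, 3, 1]; 7 cycles in total.
7 cycles on 343: each ℓ→(−1)^(ℓ−1), product (−1)^336 = +1.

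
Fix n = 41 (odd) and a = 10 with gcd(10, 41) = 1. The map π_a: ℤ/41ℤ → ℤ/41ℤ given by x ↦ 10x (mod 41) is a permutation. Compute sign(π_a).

+1

Orbit of 37 under x↦10x: [37, 1, 10, 18, 16]… (length divides ord_41(10)).
The orbit structure of x ↦ 10x mod 41: 9 orbits of sizes [5, 5, 5, 5, 5, 5, 5, 5, 1].
Σ(ℓ_i−1) = 41−9 = 32; sign = (−1)^32 = +1.
(10|41)_J = +1 (Zolotarev's lemma cross-check).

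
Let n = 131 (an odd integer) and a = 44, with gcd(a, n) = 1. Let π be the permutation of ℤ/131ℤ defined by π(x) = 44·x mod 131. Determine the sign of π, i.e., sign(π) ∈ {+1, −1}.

+1

Trace 5: π^k(5) = [5, 89, 117, 39, 13, 48, 16] for k=0..6.
Decompose π into cycles: lengths [65, 65, 1] (3 cycles, including the fixed point 0).
Σ(ℓ_i−1) = 131−3 = 128; sign = (−1)^128 = +1.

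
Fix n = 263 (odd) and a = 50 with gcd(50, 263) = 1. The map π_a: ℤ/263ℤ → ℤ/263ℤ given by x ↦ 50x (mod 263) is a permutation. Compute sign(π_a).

Start at x=183: 183 → 208 → 143 → 49 → 83 → 205 → 256 → … (one orbit).
Decompose π into cycles: lengths [131, 131, 1] (3 cycles, including the fixed point 0).
n − c = 263 − 3 = 260; sign = (−1)^260 = +1.

+1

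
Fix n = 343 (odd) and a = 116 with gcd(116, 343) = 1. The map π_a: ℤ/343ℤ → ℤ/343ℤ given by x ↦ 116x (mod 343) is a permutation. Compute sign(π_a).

+1

Orbit of 312 under x↦116x: [312, 177, 295, 263, 324, 197, 214]… (length divides ord_343(116)).
π_116 has 31 disjoint cycles with lengths [21, 21, 21, 21, 21, 21, 21, 21, 21, 21, 21, 21, 21, 21, 3, 3, 3, 3, 3, 3, 3, 3, 3, 3, 3, 3, 3, 3, 3, 3, 1] on {0,…,342}.
sign(π) = (−1)^{n − #cycles} = (−1)^{343−31} = (−1)^312 = +1.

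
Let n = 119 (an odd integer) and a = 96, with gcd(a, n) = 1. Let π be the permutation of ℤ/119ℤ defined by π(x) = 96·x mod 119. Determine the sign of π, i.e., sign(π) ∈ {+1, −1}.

Trace 2: π^k(2) = [2, 73, 106, 61, 25, 20, 16] for k=0..6.
The orbit structure of x ↦ 96x mod 119: 5 orbits of sizes [48, 48, 16, 6, 1].
Σ(ℓ_i−1) = 119−5 = 114; sign = (−1)^114 = +1.
Check: (96/119) = +1 by Zolotarev.

+1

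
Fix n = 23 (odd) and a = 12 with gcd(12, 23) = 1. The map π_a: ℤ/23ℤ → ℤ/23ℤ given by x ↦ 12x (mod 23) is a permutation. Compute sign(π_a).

+1

Orbit of 8 under x↦12x: [8, 4, 2, 1, 12, 6, 3]… (length divides ord_23(12)).
3 cycles of lengths [11, 11, 1].
23 − 3 = 20 transpositions; sign(π) = (−1)^20 = +1.
Via Zolotarev, sign(π_{12}) = (12|23) = +1.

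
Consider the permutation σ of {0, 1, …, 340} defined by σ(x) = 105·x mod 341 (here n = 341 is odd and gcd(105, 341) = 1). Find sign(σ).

Orbit of 67 under x↦105x: [67, 215, 69, 84, 295, 285, 258]… (length divides ord_341(105)).
π_105 has 13 disjoint cycles with lengths [30, 30, 30, 30, 30, 30, 30, 30, 30, 30, 30, 10, 1] on {0,…,340}.
n − c = 341 − 13 = 328; sign = (−1)^328 = +1.
(105|341)_J = +1 (Zolotarev's lemma cross-check).

+1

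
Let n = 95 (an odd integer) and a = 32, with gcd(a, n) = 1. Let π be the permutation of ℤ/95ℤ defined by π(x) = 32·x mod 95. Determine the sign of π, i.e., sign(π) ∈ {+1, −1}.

Trace 13: π^k(13) = [13, 36, 12, 4, 33, 11, 67] for k=0..6.
π_32 has 5 disjoint cycles with lengths [36, 36, 18, 4, 1] on {0,…,94}.
95 − 5 = 90 transpositions; sign(π) = (−1)^90 = +1.
Check: (32/95) = +1 by Zolotarev.

+1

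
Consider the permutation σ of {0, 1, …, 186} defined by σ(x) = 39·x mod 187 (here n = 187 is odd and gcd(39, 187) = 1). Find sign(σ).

Orbit of 81 under x↦39x: [81, 167, 155, 61, 135, 29, 9]… (length divides ord_187(39)).
π_39 has 5 disjoint cycles with lengths [80, 80, 16, 10, 1] on {0,…,186}.
187 − 5 = 182 transpositions; sign(π) = (−1)^182 = +1.

+1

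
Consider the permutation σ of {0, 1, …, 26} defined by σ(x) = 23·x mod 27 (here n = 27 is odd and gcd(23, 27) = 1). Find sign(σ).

-1

Orbit of 7 under x↦23x: [7, 26, 4, 11, 10, 14, 25]… (length divides ord_27(23)).
Decompose π into cycles: lengths [18, 6, 2, 1] (4 cycles, including the fixed point 0).
With 4 cycles on 27 points, sign = (−1)^{27−4} = -1.
Check: (23/27) = -1 by Zolotarev.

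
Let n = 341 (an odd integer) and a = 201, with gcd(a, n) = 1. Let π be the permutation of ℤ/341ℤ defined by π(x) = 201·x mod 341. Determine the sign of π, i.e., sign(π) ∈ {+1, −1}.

-1

Orbit of 246 under x↦201x: [246, 1, 201, 163, 27, 312, 309]… (length divides ord_341(201)).
Decompose π into cycles: lengths [10, 10, 10, 10, 10, 10, 10, 10, 10, 10, 10, 10, 10, 10, 10, 10, 10, 10, 10, 10, 10, 10, 10, 10, 10, 10, 10, 10, 10, 10, 10, 10, 10, 5, 5, 1] (36 cycles, including the fixed point 0).
Σ(ℓ_i−1) = 341−36 = 305; sign = (−1)^305 = -1.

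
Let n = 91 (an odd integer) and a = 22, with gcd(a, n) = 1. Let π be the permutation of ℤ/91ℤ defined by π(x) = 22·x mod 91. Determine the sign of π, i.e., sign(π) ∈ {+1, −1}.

Start at x=22: 22 → 29 → 1 → 22 (one orbit).
35 cycles of lengths [3, 3, 3, 3, 3, 3, 3, 3, 3, 3, 3, 3, 3, 3, 3, 3, 3, 3, 3, 3, 3, 3, 3, 3, 3, 3, 3, 3, 1, 1, 1, 1, 1, 1, 1].
35 cycles on 91: each ℓ→(−1)^(ℓ−1), product (−1)^56 = +1.

+1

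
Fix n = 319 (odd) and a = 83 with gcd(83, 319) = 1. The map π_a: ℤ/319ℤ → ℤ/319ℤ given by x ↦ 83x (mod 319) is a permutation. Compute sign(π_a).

Orbit of 36 under x↦83x: [36, 117, 141, 219, 313, 140, 136]… (length divides ord_319(83)).
Cycle lengths of π_83 on ℤ/319ℤ: [70, 70, 70, 70, 10, 7, 7, 7, 7, 1]; 10 cycles in total.
With 10 cycles on 319 points, sign = (−1)^{319−10} = -1.
Check: (83/319) = -1 by Zolotarev.

-1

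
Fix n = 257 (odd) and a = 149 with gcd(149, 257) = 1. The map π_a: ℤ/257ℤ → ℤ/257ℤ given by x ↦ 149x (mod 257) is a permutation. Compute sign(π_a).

Trace 16: π^k(16) = [16, 71, 42, 90, 46, 172, 185] for k=0..6.
The orbit structure of x ↦ 149x mod 257: 2 orbits of sizes [256, 1].
2 cycles on 257: each ℓ→(−1)^(ℓ−1), product (−1)^255 = -1.
Via Zolotarev, sign(π_{149}) = (149|257) = -1.

-1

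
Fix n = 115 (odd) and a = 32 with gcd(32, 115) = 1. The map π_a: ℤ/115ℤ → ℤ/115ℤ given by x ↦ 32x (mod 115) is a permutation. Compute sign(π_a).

-1

Orbit of 96 under x↦32x: [96, 82, 94, 18, 1, 32, 104]… (length divides ord_115(32)).
Cycle type of π: 44×2 + 11×2 + 4 + 1; total 6 cycles.
sign(π) = (−1)^{n − #cycles} = (−1)^{115−6} = (−1)^109 = -1.
Via Zolotarev, sign(π_{32}) = (32|115) = -1.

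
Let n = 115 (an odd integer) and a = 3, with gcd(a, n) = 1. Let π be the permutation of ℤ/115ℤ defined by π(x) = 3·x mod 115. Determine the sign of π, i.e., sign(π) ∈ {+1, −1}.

Orbit of 18 under x↦3x: [18, 54, 47, 26, 78, 4, 12]… (length divides ord_115(3)).
Cycle lengths of π_3 on ℤ/115ℤ: [44, 44, 11, 11, 4, 1]; 6 cycles in total.
Σ(ℓ_i−1) = 115−6 = 109; sign = (−1)^109 = -1.
Via Zolotarev, sign(π_{3}) = (3|115) = -1.

-1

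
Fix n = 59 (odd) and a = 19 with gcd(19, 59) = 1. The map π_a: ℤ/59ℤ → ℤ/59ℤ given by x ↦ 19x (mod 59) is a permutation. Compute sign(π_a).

+1

Trace 17: π^k(17) = [17, 28, 1, 19, 7, 15, 49] for k=0..6.
Decompose π into cycles: lengths [29, 29, 1] (3 cycles, including the fixed point 0).
n − c = 59 − 3 = 56; sign = (−1)^56 = +1.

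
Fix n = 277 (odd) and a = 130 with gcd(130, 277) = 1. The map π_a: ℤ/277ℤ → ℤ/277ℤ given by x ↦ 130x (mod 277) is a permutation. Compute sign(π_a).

+1

Start at x=76: 76 → 185 → 228 → 1 → 130 → 3 → 113 → … (one orbit).
Cycle lengths of π_130 on ℤ/277ℤ: [138, 138, 1]; 3 cycles in total.
3 cycles on 277: each ℓ→(−1)^(ℓ−1), product (−1)^274 = +1.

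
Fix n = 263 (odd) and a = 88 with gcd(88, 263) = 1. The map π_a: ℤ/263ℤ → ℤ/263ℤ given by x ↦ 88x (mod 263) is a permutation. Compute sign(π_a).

+1

Start at x=156: 156 → 52 → 105 → 35 → 187 → 150 → 50 → … (one orbit).
The orbit structure of x ↦ 88x mod 263: 3 orbits of sizes [131, 131, 1].
sign(π) = (−1)^{n − #cycles} = (−1)^{263−3} = (−1)^260 = +1.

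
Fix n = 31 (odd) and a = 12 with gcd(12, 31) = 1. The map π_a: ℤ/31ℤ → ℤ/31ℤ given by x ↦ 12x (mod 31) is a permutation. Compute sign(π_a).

Trace 18: π^k(18) = [18, 30, 19, 11, 8, 3, 5] for k=0..6.
The orbit structure of x ↦ 12x mod 31: 2 orbits of sizes [30, 1].
Σ(ℓ_i−1) = 31−2 = 29; sign = (−1)^29 = -1.

-1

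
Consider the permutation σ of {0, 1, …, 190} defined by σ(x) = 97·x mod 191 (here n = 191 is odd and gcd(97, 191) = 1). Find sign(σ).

Start at x=154: 154 → 40 → 60 → 90 → 135 → 107 → 65 → … (one orbit).
The orbit structure of x ↦ 97x mod 191: 3 orbits of sizes [95, 95, 1].
191 − 3 = 188 transpositions; sign(π) = (−1)^188 = +1.
Zolotarev: (97|191) = +1, matching the cycle-count sign.

+1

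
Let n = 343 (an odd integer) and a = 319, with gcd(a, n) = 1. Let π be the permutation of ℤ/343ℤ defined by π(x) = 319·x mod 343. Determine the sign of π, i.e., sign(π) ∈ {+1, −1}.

+1

Start at x=225: 225 → 88 → 289 → 267 → 109 → 128 → 15 → … (one orbit).
π_319 has 7 disjoint cycles with lengths [147, 147, 21, 21, 3, 3, 1] on {0,…,342}.
7 cycles on 343: each ℓ→(−1)^(ℓ−1), product (−1)^336 = +1.
Zolotarev: (319|343) = +1, matching the cycle-count sign.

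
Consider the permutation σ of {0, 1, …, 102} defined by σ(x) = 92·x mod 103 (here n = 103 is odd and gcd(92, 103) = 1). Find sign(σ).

Start at x=93: 93 → 7 → 26 → 23 → 56 → 2 → 81 → … (one orbit).
The orbit structure of x ↦ 92x mod 103: 3 orbits of sizes [51, 51, 1].
sign(π) = (−1)^{n − #cycles} = (−1)^{103−3} = (−1)^100 = +1.

+1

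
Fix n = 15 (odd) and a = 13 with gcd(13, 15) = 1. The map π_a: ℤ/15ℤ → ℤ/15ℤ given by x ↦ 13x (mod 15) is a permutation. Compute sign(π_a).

Trace 4: π^k(4) = [4, 7, 1, 13] for k=0..3.
π_13 has 6 disjoint cycles with lengths [4, 4, 4, 1, 1, 1] on {0,…,14}.
15 − 6 = 9 transpositions; sign(π) = (−1)^9 = -1.
Zolotarev: (13|15) = -1, matching the cycle-count sign.

-1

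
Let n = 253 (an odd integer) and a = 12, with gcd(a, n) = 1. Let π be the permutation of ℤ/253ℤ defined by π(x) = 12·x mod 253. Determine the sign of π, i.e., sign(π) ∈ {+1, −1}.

+1

Orbit of 133 under x↦12x: [133, 78, 177, 100, 188, 232, 1]… (length divides ord_253(12)).
The orbit structure of x ↦ 12x mod 253: 33 orbits of sizes [11, 11, 11, 11, 11, 11, 11, 11, 11, 11, 11, 11, 11, 11, 11, 11, 11, 11, 11, 11, 11, 11, 1, 1, 1, 1, 1, 1, 1, 1, 1, 1, 1].
253 − 33 = 220 transpositions; sign(π) = (−1)^220 = +1.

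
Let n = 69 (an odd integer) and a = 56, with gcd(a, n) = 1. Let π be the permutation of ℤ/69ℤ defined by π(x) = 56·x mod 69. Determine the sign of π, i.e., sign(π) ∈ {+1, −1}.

Start at x=20: 20 → 16 → 68 → 13 → 38 → 58 → 5 → … (one orbit).
The orbit structure of x ↦ 56x mod 69: 5 orbits of sizes [22, 22, 22, 2, 1].
69 − 5 = 64 transpositions; sign(π) = (−1)^64 = +1.
The Jacobi symbol (56|69) = +1 (Zolotarev) agrees.

+1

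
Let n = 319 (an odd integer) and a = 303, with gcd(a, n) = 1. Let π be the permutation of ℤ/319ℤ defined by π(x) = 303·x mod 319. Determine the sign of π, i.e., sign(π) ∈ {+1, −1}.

Orbit of 96 under x↦303x: [96, 59, 13, 111, 138, 25, 238]… (length divides ord_319(303)).
π_303 has 8 disjoint cycles with lengths [70, 70, 70, 70, 14, 14, 10, 1] on {0,…,318}.
319 − 8 = 311 transpositions; sign(π) = (−1)^311 = -1.
Via Zolotarev, sign(π_{303}) = (303|319) = -1.

-1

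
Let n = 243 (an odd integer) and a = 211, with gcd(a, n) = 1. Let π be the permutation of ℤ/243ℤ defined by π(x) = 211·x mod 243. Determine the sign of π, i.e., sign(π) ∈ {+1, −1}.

Orbit of 46 under x↦211x: [46, 229, 205, 1, 211, 52, 37]… (length divides ord_243(211)).
Cycle lengths of π_211 on ℤ/243ℤ: [81, 81, 27, 27, 9, 9, 3, 3, 1, 1, 1]; 11 cycles in total.
Σ(ℓ_i−1) = 243−11 = 232; sign = (−1)^232 = +1.
The Jacobi symbol (211|243) = +1 (Zolotarev) agrees.

+1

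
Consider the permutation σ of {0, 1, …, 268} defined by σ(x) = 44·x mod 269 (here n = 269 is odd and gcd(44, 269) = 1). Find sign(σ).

Start at x=166: 166 → 41 → 190 → 21 → 117 → 37 → 14 → … (one orbit).
5 cycles of lengths [67, 67, 67, 67, 1].
269 − 5 = 264 transpositions; sign(π) = (−1)^264 = +1.
Zolotarev: (44|269) = +1, matching the cycle-count sign.

+1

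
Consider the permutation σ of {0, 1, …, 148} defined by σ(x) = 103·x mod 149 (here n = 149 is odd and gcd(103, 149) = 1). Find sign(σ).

Orbit of 47 under x↦103x: [47, 73, 69, 104, 133, 140, 116]… (length divides ord_149(103)).
3 cycles of lengths [74, 74, 1].
149 − 3 = 146 transpositions; sign(π) = (−1)^146 = +1.
(103|149)_J = +1 (Zolotarev's lemma cross-check).

+1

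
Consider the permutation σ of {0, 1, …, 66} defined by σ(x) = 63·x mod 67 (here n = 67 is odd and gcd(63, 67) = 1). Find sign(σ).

Orbit of 54 under x↦63x: [54, 52, 60, 28, 22, 46, 17]… (length divides ord_67(63)).
Cycle lengths of π_63 on ℤ/67ℤ: [66, 1]; 2 cycles in total.
Σ(ℓ_i−1) = 67−2 = 65; sign = (−1)^65 = -1.
The Jacobi symbol (63|67) = -1 (Zolotarev) agrees.

-1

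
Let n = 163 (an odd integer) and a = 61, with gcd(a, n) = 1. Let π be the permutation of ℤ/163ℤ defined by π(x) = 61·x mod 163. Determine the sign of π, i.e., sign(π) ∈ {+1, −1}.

+1

Orbit of 104 under x↦61x: [104, 150, 22, 38, 36, 77, 133]… (length divides ord_163(61)).
7 cycles of lengths [27, 27, 27, 27, 27, 27, 1].
sign(π) = (−1)^{n − #cycles} = (−1)^{163−7} = (−1)^156 = +1.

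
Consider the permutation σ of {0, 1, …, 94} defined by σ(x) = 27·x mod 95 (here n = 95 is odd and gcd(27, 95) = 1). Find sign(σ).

Start at x=39: 39 → 8 → 26 → 37 → 49 → 88 → 1 → … (one orbit).
Cycle type of π: 12×6 + 6×3 + 4 + 1; total 11 cycles.
n − c = 95 − 11 = 84; sign = (−1)^84 = +1.

+1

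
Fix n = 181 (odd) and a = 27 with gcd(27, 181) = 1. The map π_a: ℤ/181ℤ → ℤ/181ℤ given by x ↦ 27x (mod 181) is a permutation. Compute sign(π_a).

+1

Orbit of 59 under x↦27x: [59, 145, 114, 1, 27, 5, 135]… (length divides ord_181(27)).
13 cycles of lengths [15, 15, 15, 15, 15, 15, 15, 15, 15, 15, 15, 15, 1].
With 13 cycles on 181 points, sign = (−1)^{181−13} = +1.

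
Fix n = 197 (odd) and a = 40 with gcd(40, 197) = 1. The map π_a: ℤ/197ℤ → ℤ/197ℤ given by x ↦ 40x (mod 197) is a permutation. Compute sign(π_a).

Start at x=105: 105 → 63 → 156 → 133 → 1 → 40 → 24 → … (one orbit).
The orbit structure of x ↦ 40x mod 197: 5 orbits of sizes [49, 49, 49, 49, 1].
n − c = 197 − 5 = 192; sign = (−1)^192 = +1.
(40|197)_J = +1 (Zolotarev's lemma cross-check).

+1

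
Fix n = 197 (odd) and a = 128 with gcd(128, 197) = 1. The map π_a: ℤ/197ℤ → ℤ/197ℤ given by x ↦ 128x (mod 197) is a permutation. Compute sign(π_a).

-1

Trace 36: π^k(36) = [36, 77, 6, 177, 1, 128, 33] for k=0..6.
8 cycles of lengths [28, 28, 28, 28, 28, 28, 28, 1].
With 8 cycles on 197 points, sign = (−1)^{197−8} = -1.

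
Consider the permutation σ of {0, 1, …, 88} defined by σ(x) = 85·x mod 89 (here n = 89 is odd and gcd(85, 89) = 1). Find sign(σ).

+1

Start at x=88: 88 → 4 → 73 → 64 → 11 → 45 → 87 → … (one orbit).
Cycle type of π: 22×4 + 1; total 5 cycles.
sign(π) = (−1)^{n − #cycles} = (−1)^{89−5} = (−1)^84 = +1.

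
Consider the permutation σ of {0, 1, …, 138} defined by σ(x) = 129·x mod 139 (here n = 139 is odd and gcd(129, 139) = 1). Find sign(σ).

Orbit of 44 under x↦129x: [44, 116, 91, 63, 65, 45, 106]… (length divides ord_139(129)).
Decompose π into cycles: lengths [23, 23, 23, 23, 23, 23, 1] (7 cycles, including the fixed point 0).
7 cycles on 139: each ℓ→(−1)^(ℓ−1), product (−1)^132 = +1.

+1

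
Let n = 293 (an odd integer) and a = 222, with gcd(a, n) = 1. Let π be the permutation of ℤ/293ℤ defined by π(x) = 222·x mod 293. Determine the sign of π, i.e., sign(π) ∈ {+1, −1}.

Trace 278: π^k(278) = [278, 186, 272, 26, 205, 95, 287] for k=0..6.
π_222 has 5 disjoint cycles with lengths [73, 73, 73, 73, 1] on {0,…,292}.
5 cycles on 293: each ℓ→(−1)^(ℓ−1), product (−1)^288 = +1.
Zolotarev: (222|293) = +1, matching the cycle-count sign.

+1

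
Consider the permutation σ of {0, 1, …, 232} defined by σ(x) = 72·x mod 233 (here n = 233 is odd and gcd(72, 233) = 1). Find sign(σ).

+1

Orbit of 170 under x↦72x: [170, 124, 74, 202, 98, 66, 92]… (length divides ord_233(72)).
π_72 has 3 disjoint cycles with lengths [116, 116, 1] on {0,…,232}.
3 cycles on 233: each ℓ→(−1)^(ℓ−1), product (−1)^230 = +1.
Zolotarev: (72|233) = +1, matching the cycle-count sign.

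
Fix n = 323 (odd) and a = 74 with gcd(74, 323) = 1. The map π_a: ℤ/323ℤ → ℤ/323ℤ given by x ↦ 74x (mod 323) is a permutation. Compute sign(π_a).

Trace 207: π^k(207) = [207, 137, 125, 206, 63, 140, 24] for k=0..6.
Cycle lengths of π_74 on ℤ/323ℤ: [144, 144, 16, 9, 9, 1]; 6 cycles in total.
6 cycles on 323: each ℓ→(−1)^(ℓ−1), product (−1)^317 = -1.

-1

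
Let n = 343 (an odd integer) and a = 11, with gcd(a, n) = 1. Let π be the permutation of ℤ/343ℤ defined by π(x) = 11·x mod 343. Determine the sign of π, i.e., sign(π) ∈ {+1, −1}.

Start at x=303: 303 → 246 → 305 → 268 → 204 → 186 → 331 → … (one orbit).
Decompose π into cycles: lengths [147, 147, 21, 21, 3, 3, 1] (7 cycles, including the fixed point 0).
With 7 cycles on 343 points, sign = (−1)^{343−7} = +1.
The Jacobi symbol (11|343) = +1 (Zolotarev) agrees.

+1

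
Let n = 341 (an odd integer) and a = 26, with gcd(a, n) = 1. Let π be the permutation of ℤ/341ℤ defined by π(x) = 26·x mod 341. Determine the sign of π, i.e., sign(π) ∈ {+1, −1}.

Start at x=67: 67 → 37 → 280 → 119 → 25 → 309 → 191 → … (one orbit).
18 cycles of lengths [30, 30, 30, 30, 30, 30, 30, 30, 30, 30, 6, 6, 6, 6, 6, 5, 5, 1].
18 cycles on 341: each ℓ→(−1)^(ℓ−1), product (−1)^323 = -1.

-1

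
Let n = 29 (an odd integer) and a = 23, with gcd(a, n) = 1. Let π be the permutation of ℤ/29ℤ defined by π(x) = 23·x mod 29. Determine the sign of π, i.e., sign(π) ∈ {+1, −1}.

Orbit of 1 under x↦23x: [1, 23, 7, 16, 20, 25, 24]… (length divides ord_29(23)).
The orbit structure of x ↦ 23x mod 29: 5 orbits of sizes [7, 7, 7, 7, 1].
n − c = 29 − 5 = 24; sign = (−1)^24 = +1.

+1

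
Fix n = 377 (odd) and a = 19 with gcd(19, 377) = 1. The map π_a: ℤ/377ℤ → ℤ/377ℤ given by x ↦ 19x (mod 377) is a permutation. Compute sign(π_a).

Start at x=1: 1 → 19 → 361 → 73 → 256 → 340 → 51 → … (one orbit).
π_19 has 7 disjoint cycles with lengths [84, 84, 84, 84, 28, 12, 1] on {0,…,376}.
n − c = 377 − 7 = 370; sign = (−1)^370 = +1.

+1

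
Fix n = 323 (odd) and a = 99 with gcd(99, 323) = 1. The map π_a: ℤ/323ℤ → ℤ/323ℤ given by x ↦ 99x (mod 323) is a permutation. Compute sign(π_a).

-1

Start at x=214: 214 → 191 → 175 → 206 → 45 → 256 → 150 → … (one orbit).
The orbit structure of x ↦ 99x mod 323: 6 orbits of sizes [144, 144, 16, 9, 9, 1].
6 cycles on 323: each ℓ→(−1)^(ℓ−1), product (−1)^317 = -1.
The Jacobi symbol (99|323) = -1 (Zolotarev) agrees.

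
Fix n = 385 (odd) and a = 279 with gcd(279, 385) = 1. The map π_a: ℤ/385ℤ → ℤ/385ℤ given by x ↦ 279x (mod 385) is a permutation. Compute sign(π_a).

-1

Orbit of 104 under x↦279x: [104, 141, 69, 1, 279, 71, 174]… (length divides ord_385(279)).
The orbit structure of x ↦ 279x mod 385: 54 orbits of sizes [10, 10, 10, 10, 10, 10, 10, 10, 10, 10, 10, 10, 10, 10, 10, 10, 10, 10, 10, 10, 10, 10, 10, 10, 10, 10, 10, 10, 10, 10, 10, 10, 10, 10, 5, 5, 2, 2, 2, 2, 2, 2, 2, 2, 2, 2, 2, 2, 2, 2, 2, 2, 2, 1].
Σ(ℓ_i−1) = 385−54 = 331; sign = (−1)^331 = -1.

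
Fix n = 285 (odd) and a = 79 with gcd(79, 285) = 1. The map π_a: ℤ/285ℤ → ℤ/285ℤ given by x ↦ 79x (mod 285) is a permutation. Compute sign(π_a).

-1

Trace 106: π^k(106) = [106, 109, 61, 259, 226, 184, 1] for k=0..6.
π_79 has 24 disjoint cycles with lengths [18, 18, 18, 18, 18, 18, 18, 18, 18, 18, 18, 18, 18, 18, 18, 2, 2, 2, 2, 2, 2, 1, 1, 1] on {0,…,284}.
With 24 cycles on 285 points, sign = (−1)^{285−24} = -1.
Zolotarev: (79|285) = -1, matching the cycle-count sign.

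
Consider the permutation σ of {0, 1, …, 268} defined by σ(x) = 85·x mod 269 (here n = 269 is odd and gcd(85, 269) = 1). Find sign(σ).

-1

Trace 161: π^k(161) = [161, 235, 69, 216, 68, 131, 106] for k=0..6.
The orbit structure of x ↦ 85x mod 269: 2 orbits of sizes [268, 1].
With 2 cycles on 269 points, sign = (−1)^{269−2} = -1.
Zolotarev: (85|269) = -1, matching the cycle-count sign.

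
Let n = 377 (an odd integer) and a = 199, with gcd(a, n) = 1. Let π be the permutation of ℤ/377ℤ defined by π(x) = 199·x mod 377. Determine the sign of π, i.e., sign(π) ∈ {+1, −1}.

+1

Trace 30: π^k(30) = [30, 315, 103, 139, 140, 339, 355] for k=0..6.
Cycle type of π: 42×8 + 7×4 + 6×2 + 1; total 15 cycles.
sign(π) = (−1)^{n − #cycles} = (−1)^{377−15} = (−1)^362 = +1.
(199|377)_J = +1 (Zolotarev's lemma cross-check).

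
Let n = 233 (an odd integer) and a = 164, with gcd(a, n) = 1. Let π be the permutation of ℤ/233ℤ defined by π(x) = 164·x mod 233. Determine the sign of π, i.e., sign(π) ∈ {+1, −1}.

Start at x=124: 124 → 65 → 175 → 41 → 200 → 180 → 162 → … (one orbit).
Decompose π into cycles: lengths [232, 1] (2 cycles, including the fixed point 0).
With 2 cycles on 233 points, sign = (−1)^{233−2} = -1.
Via Zolotarev, sign(π_{164}) = (164|233) = -1.

-1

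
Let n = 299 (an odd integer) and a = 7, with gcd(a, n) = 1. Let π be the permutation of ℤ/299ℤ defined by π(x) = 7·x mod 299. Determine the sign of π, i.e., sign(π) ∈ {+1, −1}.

+1

Orbit of 249 under x↦7x: [249, 248, 241, 192, 148, 139, 76]… (length divides ord_299(7)).
Cycle type of π: 132×2 + 22 + 12 + 1; total 5 cycles.
With 5 cycles on 299 points, sign = (−1)^{299−5} = +1.
Check: (7/299) = +1 by Zolotarev.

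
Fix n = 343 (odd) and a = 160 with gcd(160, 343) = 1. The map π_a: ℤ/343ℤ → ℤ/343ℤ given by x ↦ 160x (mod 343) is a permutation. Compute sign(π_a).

Trace 146: π^k(146) = [146, 36, 272, 302, 300, 323, 230] for k=0..6.
π_160 has 10 disjoint cycles with lengths [98, 98, 98, 14, 14, 14, 2, 2, 2, 1] on {0,…,342}.
Σ(ℓ_i−1) = 343−10 = 333; sign = (−1)^333 = -1.

-1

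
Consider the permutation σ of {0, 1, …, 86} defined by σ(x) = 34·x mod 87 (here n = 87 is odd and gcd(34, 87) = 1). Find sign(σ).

Start at x=34: 34 → 25 → 67 → 16 → 22 → 52 → 28 → … (one orbit).
The orbit structure of x ↦ 34x mod 87: 9 orbits of sizes [14, 14, 14, 14, 14, 14, 1, 1, 1].
With 9 cycles on 87 points, sign = (−1)^{87−9} = +1.
Zolotarev: (34|87) = +1, matching the cycle-count sign.

+1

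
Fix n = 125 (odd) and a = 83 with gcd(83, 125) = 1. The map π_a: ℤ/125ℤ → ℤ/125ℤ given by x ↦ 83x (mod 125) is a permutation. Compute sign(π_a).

-1

Start at x=89: 89 → 12 → 121 → 43 → 69 → 102 → 91 → … (one orbit).
Cycle type of π: 100 + 20 + 4 + 1; total 4 cycles.
Σ(ℓ_i−1) = 125−4 = 121; sign = (−1)^121 = -1.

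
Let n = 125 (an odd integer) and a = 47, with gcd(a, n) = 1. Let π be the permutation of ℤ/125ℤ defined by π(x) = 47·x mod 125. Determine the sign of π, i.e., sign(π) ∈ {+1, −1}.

Trace 47: π^k(47) = [47, 84, 73, 56, 7, 79, 88] for k=0..6.
The orbit structure of x ↦ 47x mod 125: 4 orbits of sizes [100, 20, 4, 1].
125 − 4 = 121 transpositions; sign(π) = (−1)^121 = -1.
(47|125)_J = -1 (Zolotarev's lemma cross-check).

-1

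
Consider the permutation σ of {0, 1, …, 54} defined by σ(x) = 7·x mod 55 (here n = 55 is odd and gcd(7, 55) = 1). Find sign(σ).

+1

Orbit of 14 under x↦7x: [14, 43, 26, 17, 9, 8, 1]… (length divides ord_55(7)).
The orbit structure of x ↦ 7x mod 55: 5 orbits of sizes [20, 20, 10, 4, 1].
n − c = 55 − 5 = 50; sign = (−1)^50 = +1.
The Jacobi symbol (7|55) = +1 (Zolotarev) agrees.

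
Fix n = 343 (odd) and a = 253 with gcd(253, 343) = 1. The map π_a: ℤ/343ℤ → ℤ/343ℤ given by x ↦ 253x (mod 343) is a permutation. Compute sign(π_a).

Start at x=225: 225 → 330 → 141 → 1 → 253 → 211 → 218 → … (one orbit).
Cycle lengths of π_253 on ℤ/343ℤ: [49, 49, 49, 49, 49, 49, 7, 7, 7, 7, 7, 7, 1, 1, 1, 1, 1, 1, 1]; 19 cycles in total.
With 19 cycles on 343 points, sign = (−1)^{343−19} = +1.
Check: (253/343) = +1 by Zolotarev.

+1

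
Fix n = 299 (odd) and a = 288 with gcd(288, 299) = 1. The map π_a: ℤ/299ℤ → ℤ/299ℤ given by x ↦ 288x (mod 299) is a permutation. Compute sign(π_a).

Trace 119: π^k(119) = [119, 186, 47, 81, 6, 233, 128] for k=0..6.
Cycle type of π: 132×2 + 12 + 11×2 + 1; total 6 cycles.
299 − 6 = 293 transpositions; sign(π) = (−1)^293 = -1.

-1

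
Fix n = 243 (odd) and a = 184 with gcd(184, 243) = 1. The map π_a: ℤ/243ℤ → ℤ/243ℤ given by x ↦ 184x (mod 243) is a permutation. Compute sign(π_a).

Trace 130: π^k(130) = [130, 106, 64, 112, 196, 100, 175] for k=0..6.
The orbit structure of x ↦ 184x mod 243: 11 orbits of sizes [81, 81, 27, 27, 9, 9, 3, 3, 1, 1, 1].
11 cycles on 243: each ℓ→(−1)^(ℓ−1), product (−1)^232 = +1.
(184|243)_J = +1 (Zolotarev's lemma cross-check).

+1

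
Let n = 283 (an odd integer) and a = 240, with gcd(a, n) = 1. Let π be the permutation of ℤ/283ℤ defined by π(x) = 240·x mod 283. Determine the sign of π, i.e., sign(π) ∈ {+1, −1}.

Orbit of 61 under x↦240x: [61, 207, 155, 127, 199, 216, 51]… (length divides ord_283(240)).
π_240 has 7 disjoint cycles with lengths [47, 47, 47, 47, 47, 47, 1] on {0,…,282}.
n − c = 283 − 7 = 276; sign = (−1)^276 = +1.

+1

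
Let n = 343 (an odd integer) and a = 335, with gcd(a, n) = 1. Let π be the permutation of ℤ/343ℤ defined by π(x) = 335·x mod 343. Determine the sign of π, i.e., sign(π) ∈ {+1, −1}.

Orbit of 267 under x↦335x: [267, 265, 281, 153, 148, 188, 211]… (length divides ord_343(335)).
Cycle lengths of π_335 on ℤ/343ℤ: [98, 98, 98, 14, 14, 14, 2, 2, 2, 1]; 10 cycles in total.
With 10 cycles on 343 points, sign = (−1)^{343−10} = -1.
(335|343)_J = -1 (Zolotarev's lemma cross-check).

-1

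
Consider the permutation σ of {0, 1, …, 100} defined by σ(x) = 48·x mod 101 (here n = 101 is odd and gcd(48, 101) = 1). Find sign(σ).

-1

Trace 64: π^k(64) = [64, 42, 97, 10, 76, 12, 71] for k=0..6.
Decompose π into cycles: lengths [100, 1] (2 cycles, including the fixed point 0).
n − c = 101 − 2 = 99; sign = (−1)^99 = -1.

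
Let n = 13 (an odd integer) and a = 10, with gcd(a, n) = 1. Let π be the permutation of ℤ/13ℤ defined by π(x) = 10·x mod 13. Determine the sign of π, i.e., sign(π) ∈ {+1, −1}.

+1

Trace 10: π^k(10) = [10, 9, 12, 3, 4, 1] for k=0..5.
Cycle type of π: 6×2 + 1; total 3 cycles.
With 3 cycles on 13 points, sign = (−1)^{13−3} = +1.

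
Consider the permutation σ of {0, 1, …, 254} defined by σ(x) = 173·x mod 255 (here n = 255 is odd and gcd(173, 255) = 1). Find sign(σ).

-1

Trace 173: π^k(173) = [173, 94, 197, 166, 158, 49, 62] for k=0..6.
Decompose π into cycles: lengths [16, 16, 16, 16, 16, 16, 16, 16, 16, 16, 16, 16, 16, 16, 16, 4, 4, 4, 2, 1] (20 cycles, including the fixed point 0).
255 − 20 = 235 transpositions; sign(π) = (−1)^235 = -1.
Via Zolotarev, sign(π_{173}) = (173|255) = -1.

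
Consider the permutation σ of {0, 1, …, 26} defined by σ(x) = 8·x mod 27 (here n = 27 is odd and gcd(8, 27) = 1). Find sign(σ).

-1

Trace 26: π^k(26) = [26, 19, 17, 1, 8, 10] for k=0..5.
Decompose π into cycles: lengths [6, 6, 6, 2, 2, 2, 2, 1] (8 cycles, including the fixed point 0).
Σ(ℓ_i−1) = 27−8 = 19; sign = (−1)^19 = -1.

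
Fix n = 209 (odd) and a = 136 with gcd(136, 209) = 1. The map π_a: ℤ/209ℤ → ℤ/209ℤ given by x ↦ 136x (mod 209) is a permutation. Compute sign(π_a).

-1

Trace 188: π^k(188) = [188, 70, 115, 174, 47, 122, 81] for k=0..6.
Cycle lengths of π_136 on ℤ/209ℤ: [90, 90, 18, 5, 5, 1]; 6 cycles in total.
n − c = 209 − 6 = 203; sign = (−1)^203 = -1.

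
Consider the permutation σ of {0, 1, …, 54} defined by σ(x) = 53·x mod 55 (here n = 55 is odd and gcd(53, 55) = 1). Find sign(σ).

-1

Orbit of 47 under x↦53x: [47, 16, 23, 9, 37, 36, 38]… (length divides ord_55(53)).
The orbit structure of x ↦ 53x mod 55: 6 orbits of sizes [20, 20, 5, 5, 4, 1].
sign(π) = (−1)^{n − #cycles} = (−1)^{55−6} = (−1)^49 = -1.
The Jacobi symbol (53|55) = -1 (Zolotarev) agrees.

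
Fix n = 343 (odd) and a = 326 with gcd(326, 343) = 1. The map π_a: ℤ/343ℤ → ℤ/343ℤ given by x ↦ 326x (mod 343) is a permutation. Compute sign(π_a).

+1

Trace 85: π^k(85) = [85, 270, 212, 169, 214, 135, 106] for k=0..6.
Decompose π into cycles: lengths [147, 147, 21, 21, 3, 3, 1] (7 cycles, including the fixed point 0).
With 7 cycles on 343 points, sign = (−1)^{343−7} = +1.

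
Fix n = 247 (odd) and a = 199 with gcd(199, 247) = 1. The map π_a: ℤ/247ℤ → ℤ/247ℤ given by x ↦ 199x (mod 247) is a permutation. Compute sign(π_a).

Trace 1: π^k(1) = [1, 199, 81, 64, 139, 244, 144] for k=0..6.
The orbit structure of x ↦ 199x mod 247: 17 orbits of sizes [18, 18, 18, 18, 18, 18, 18, 18, 18, 18, 18, 18, 9, 9, 6, 6, 1].
247 − 17 = 230 transpositions; sign(π) = (−1)^230 = +1.
Zolotarev: (199|247) = +1, matching the cycle-count sign.

+1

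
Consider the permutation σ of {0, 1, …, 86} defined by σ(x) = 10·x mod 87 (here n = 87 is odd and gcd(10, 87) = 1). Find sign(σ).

-1

Orbit of 13 under x↦10x: [13, 43, 82, 37, 22, 46, 25]… (length divides ord_87(10)).
Decompose π into cycles: lengths [28, 28, 28, 1, 1, 1] (6 cycles, including the fixed point 0).
With 6 cycles on 87 points, sign = (−1)^{87−6} = -1.
Check: (10/87) = -1 by Zolotarev.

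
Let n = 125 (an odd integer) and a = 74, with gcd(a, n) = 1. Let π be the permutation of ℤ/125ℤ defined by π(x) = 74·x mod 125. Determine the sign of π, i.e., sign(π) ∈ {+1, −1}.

+1

Start at x=49: 49 → 1 → 74 → 101 → 99 → 76 → 124 → … (one orbit).
23 cycles of lengths [10, 10, 10, 10, 10, 10, 10, 10, 10, 10, 2, 2, 2, 2, 2, 2, 2, 2, 2, 2, 2, 2, 1].
Σ(ℓ_i−1) = 125−23 = 102; sign = (−1)^102 = +1.
(74|125)_J = +1 (Zolotarev's lemma cross-check).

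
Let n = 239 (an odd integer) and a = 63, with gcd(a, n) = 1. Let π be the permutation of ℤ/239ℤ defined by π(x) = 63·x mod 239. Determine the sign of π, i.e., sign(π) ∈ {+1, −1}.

Orbit of 142 under x↦63x: [142, 103, 36, 117, 201, 235, 226]… (length divides ord_239(63)).
Cycle lengths of π_63 on ℤ/239ℤ: [238, 1]; 2 cycles in total.
Σ(ℓ_i−1) = 239−2 = 237; sign = (−1)^237 = -1.
Via Zolotarev, sign(π_{63}) = (63|239) = -1.

-1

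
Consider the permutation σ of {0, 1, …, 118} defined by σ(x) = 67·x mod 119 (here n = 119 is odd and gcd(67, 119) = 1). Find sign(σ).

Start at x=18: 18 → 16 → 1 → 67 → 86 → 50 → 18 (one orbit).
The orbit structure of x ↦ 67x mod 119: 27 orbits of sizes [6, 6, 6, 6, 6, 6, 6, 6, 6, 6, 6, 6, 6, 6, 6, 6, 3, 3, 2, 2, 2, 2, 2, 2, 2, 2, 1].
Σ(ℓ_i−1) = 119−27 = 92; sign = (−1)^92 = +1.
Zolotarev: (67|119) = +1, matching the cycle-count sign.

+1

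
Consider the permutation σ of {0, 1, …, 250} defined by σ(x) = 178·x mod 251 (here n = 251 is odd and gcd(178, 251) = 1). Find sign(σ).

-1

Orbit of 193 under x↦178x: [193, 218, 150, 94, 166, 181, 90]… (length divides ord_251(178)).
Decompose π into cycles: lengths [250, 1] (2 cycles, including the fixed point 0).
With 2 cycles on 251 points, sign = (−1)^{251−2} = -1.
The Jacobi symbol (178|251) = -1 (Zolotarev) agrees.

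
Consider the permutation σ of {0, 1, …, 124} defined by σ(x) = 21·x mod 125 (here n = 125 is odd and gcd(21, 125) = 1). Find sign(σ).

Start at x=51: 51 → 71 → 116 → 61 → 31 → 26 → 46 → … (one orbit).
π_21 has 13 disjoint cycles with lengths [25, 25, 25, 25, 5, 5, 5, 5, 1, 1, 1, 1, 1] on {0,…,124}.
sign(π) = (−1)^{n − #cycles} = (−1)^{125−13} = (−1)^112 = +1.

+1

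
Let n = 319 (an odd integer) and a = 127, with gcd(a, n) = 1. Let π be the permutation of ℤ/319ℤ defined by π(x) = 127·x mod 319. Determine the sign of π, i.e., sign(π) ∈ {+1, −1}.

+1

Start at x=16: 16 → 118 → 312 → 68 → 23 → 50 → 289 → … (one orbit).
Cycle lengths of π_127 on ℤ/319ℤ: [140, 140, 28, 10, 1]; 5 cycles in total.
Σ(ℓ_i−1) = 319−5 = 314; sign = (−1)^314 = +1.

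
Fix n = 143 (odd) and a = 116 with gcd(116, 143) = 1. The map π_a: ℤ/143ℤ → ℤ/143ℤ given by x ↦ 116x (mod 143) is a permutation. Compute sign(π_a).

-1

Orbit of 53 under x↦116x: [53, 142, 27, 129, 92, 90, 1]… (length divides ord_143(116)).
Decompose π into cycles: lengths [10, 10, 10, 10, 10, 10, 10, 10, 10, 10, 10, 10, 10, 2, 2, 2, 2, 2, 2, 1] (20 cycles, including the fixed point 0).
20 cycles on 143: each ℓ→(−1)^(ℓ−1), product (−1)^123 = -1.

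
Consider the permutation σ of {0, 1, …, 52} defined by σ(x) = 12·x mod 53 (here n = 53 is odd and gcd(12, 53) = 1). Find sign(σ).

Trace 1: π^k(1) = [1, 12, 38, 32, 13, 50, 17] for k=0..6.
Decompose π into cycles: lengths [52, 1] (2 cycles, including the fixed point 0).
2 cycles on 53: each ℓ→(−1)^(ℓ−1), product (−1)^51 = -1.
Zolotarev: (12|53) = -1, matching the cycle-count sign.

-1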